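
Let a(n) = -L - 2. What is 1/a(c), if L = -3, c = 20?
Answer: 1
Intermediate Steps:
a(n) = 1 (a(n) = -1*(-3) - 2 = 3 - 2 = 1)
1/a(c) = 1/1 = 1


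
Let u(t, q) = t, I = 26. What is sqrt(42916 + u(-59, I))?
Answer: sqrt(42857) ≈ 207.02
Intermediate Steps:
sqrt(42916 + u(-59, I)) = sqrt(42916 - 59) = sqrt(42857)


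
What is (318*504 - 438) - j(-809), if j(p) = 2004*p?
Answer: 1781070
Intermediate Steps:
(318*504 - 438) - j(-809) = (318*504 - 438) - 2004*(-809) = (160272 - 438) - 1*(-1621236) = 159834 + 1621236 = 1781070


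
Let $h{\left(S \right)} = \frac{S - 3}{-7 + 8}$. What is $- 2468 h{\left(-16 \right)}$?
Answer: $46892$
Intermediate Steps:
$h{\left(S \right)} = -3 + S$ ($h{\left(S \right)} = \frac{-3 + S}{1} = \left(-3 + S\right) 1 = -3 + S$)
$- 2468 h{\left(-16 \right)} = - 2468 \left(-3 - 16\right) = - 2468 \left(-19\right) = \left(-1\right) \left(-46892\right) = 46892$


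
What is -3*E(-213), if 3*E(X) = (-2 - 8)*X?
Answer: -2130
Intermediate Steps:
E(X) = -10*X/3 (E(X) = ((-2 - 8)*X)/3 = (-10*X)/3 = -10*X/3)
-3*E(-213) = -(-10)*(-213) = -3*710 = -2130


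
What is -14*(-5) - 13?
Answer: 57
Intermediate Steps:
-14*(-5) - 13 = 70 - 13 = 57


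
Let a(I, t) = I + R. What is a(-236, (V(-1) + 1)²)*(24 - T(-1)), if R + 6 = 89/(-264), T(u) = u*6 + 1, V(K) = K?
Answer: -1855333/264 ≈ -7027.8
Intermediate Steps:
T(u) = 1 + 6*u (T(u) = 6*u + 1 = 1 + 6*u)
R = -1673/264 (R = -6 + 89/(-264) = -6 + 89*(-1/264) = -6 - 89/264 = -1673/264 ≈ -6.3371)
a(I, t) = -1673/264 + I (a(I, t) = I - 1673/264 = -1673/264 + I)
a(-236, (V(-1) + 1)²)*(24 - T(-1)) = (-1673/264 - 236)*(24 - (1 + 6*(-1))) = -63977*(24 - (1 - 6))/264 = -63977*(24 - 1*(-5))/264 = -63977*(24 + 5)/264 = -63977/264*29 = -1855333/264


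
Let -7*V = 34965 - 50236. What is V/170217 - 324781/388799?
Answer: -381045382810/463261395681 ≈ -0.82253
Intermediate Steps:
V = 15271/7 (V = -(34965 - 50236)/7 = -⅐*(-15271) = 15271/7 ≈ 2181.6)
V/170217 - 324781/388799 = (15271/7)/170217 - 324781/388799 = (15271/7)*(1/170217) - 324781*1/388799 = 15271/1191519 - 324781/388799 = -381045382810/463261395681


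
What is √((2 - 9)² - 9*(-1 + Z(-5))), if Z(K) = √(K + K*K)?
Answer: √(58 - 18*√5) ≈ 4.2132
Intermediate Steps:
Z(K) = √(K + K²)
√((2 - 9)² - 9*(-1 + Z(-5))) = √((2 - 9)² - 9*(-1 + √(-5*(1 - 5)))) = √((-7)² - 9*(-1 + √(-5*(-4)))) = √(49 - 9*(-1 + √20)) = √(49 - 9*(-1 + 2*√5)) = √(49 + (9 - 18*√5)) = √(58 - 18*√5)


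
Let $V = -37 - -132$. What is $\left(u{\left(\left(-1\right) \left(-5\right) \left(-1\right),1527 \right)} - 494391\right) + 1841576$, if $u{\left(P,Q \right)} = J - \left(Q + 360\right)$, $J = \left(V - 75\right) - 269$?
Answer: $1345049$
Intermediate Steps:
$V = 95$ ($V = -37 + 132 = 95$)
$J = -249$ ($J = \left(95 - 75\right) - 269 = 20 - 269 = -249$)
$u{\left(P,Q \right)} = -609 - Q$ ($u{\left(P,Q \right)} = -249 - \left(Q + 360\right) = -249 - \left(360 + Q\right) = -609 - Q$)
$\left(u{\left(\left(-1\right) \left(-5\right) \left(-1\right),1527 \right)} - 494391\right) + 1841576 = \left(\left(-609 - 1527\right) - 494391\right) + 1841576 = \left(-2136 - 494391\right) + 1841576 = -496527 + 1841576 = 1345049$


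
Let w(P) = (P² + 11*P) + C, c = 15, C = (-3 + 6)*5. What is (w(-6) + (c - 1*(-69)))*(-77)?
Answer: -5313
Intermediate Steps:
C = 15 (C = 3*5 = 15)
w(P) = 15 + P² + 11*P (w(P) = (P² + 11*P) + 15 = 15 + P² + 11*P)
(w(-6) + (c - 1*(-69)))*(-77) = ((15 + (-6)² + 11*(-6)) + (15 - 1*(-69)))*(-77) = ((15 + 36 - 66) + (15 + 69))*(-77) = (-15 + 84)*(-77) = 69*(-77) = -5313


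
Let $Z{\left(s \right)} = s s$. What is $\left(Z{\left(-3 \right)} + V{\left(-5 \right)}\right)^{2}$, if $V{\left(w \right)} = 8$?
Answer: $289$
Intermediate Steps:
$Z{\left(s \right)} = s^{2}$
$\left(Z{\left(-3 \right)} + V{\left(-5 \right)}\right)^{2} = \left(\left(-3\right)^{2} + 8\right)^{2} = \left(9 + 8\right)^{2} = 17^{2} = 289$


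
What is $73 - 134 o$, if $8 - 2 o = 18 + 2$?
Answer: $877$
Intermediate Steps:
$o = -6$ ($o = 4 - \frac{18 + 2}{2} = 4 - 10 = -6$)
$73 - 134 o = 73 - -804 = 73 + 804 = 877$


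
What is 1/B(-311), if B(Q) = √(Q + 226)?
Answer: -I*√85/85 ≈ -0.10847*I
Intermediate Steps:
B(Q) = √(226 + Q)
1/B(-311) = 1/(√(226 - 311)) = 1/(√(-85)) = 1/(I*√85) = -I*√85/85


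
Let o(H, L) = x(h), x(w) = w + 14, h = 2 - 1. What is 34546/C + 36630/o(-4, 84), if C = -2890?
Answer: 3511417/1445 ≈ 2430.0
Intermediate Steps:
h = 1
x(w) = 14 + w
o(H, L) = 15 (o(H, L) = 14 + 1 = 15)
34546/C + 36630/o(-4, 84) = 34546/(-2890) + 36630/15 = 34546*(-1/2890) + 36630*(1/15) = -17273/1445 + 2442 = 3511417/1445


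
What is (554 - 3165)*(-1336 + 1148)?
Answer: 490868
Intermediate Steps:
(554 - 3165)*(-1336 + 1148) = -2611*(-188) = 490868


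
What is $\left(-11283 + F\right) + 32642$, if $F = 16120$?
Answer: $37479$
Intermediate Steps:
$\left(-11283 + F\right) + 32642 = \left(-11283 + 16120\right) + 32642 = 4837 + 32642 = 37479$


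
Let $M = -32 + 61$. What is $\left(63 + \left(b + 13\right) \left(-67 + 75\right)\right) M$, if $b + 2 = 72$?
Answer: $21083$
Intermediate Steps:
$b = 70$ ($b = -2 + 72 = 70$)
$M = 29$
$\left(63 + \left(b + 13\right) \left(-67 + 75\right)\right) M = \left(63 + \left(70 + 13\right) \left(-67 + 75\right)\right) 29 = \left(63 + 83 \cdot 8\right) 29 = \left(63 + 664\right) 29 = 727 \cdot 29 = 21083$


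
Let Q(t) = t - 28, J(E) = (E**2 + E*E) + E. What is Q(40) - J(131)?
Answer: -34441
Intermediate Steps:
J(E) = E + 2*E**2 (J(E) = (E**2 + E**2) + E = 2*E**2 + E = E + 2*E**2)
Q(t) = -28 + t
Q(40) - J(131) = (-28 + 40) - 131*(1 + 2*131) = 12 - 131*(1 + 262) = 12 - 131*263 = 12 - 1*34453 = 12 - 34453 = -34441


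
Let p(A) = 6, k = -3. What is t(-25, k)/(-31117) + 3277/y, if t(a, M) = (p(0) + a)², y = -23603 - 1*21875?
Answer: -118387967/1415138926 ≈ -0.083658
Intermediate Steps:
y = -45478 (y = -23603 - 21875 = -45478)
t(a, M) = (6 + a)²
t(-25, k)/(-31117) + 3277/y = (6 - 25)²/(-31117) + 3277/(-45478) = (-19)²*(-1/31117) + 3277*(-1/45478) = 361*(-1/31117) - 3277/45478 = -361/31117 - 3277/45478 = -118387967/1415138926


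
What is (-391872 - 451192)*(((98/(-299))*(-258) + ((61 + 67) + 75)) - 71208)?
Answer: 17877350006504/299 ≈ 5.9790e+10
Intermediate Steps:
(-391872 - 451192)*(((98/(-299))*(-258) + ((61 + 67) + 75)) - 71208) = -843064*(((98*(-1/299))*(-258) + (128 + 75)) - 71208) = -843064*((-98/299*(-258) + 203) - 71208) = -843064*((25284/299 + 203) - 71208) = -843064*(85981/299 - 71208) = -843064*(-21205211/299) = 17877350006504/299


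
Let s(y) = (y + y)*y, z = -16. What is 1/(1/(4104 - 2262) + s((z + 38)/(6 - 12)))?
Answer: 5526/148591 ≈ 0.037189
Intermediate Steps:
s(y) = 2*y² (s(y) = (2*y)*y = 2*y²)
1/(1/(4104 - 2262) + s((z + 38)/(6 - 12))) = 1/(1/(4104 - 2262) + 2*((-16 + 38)/(6 - 12))²) = 1/(1/1842 + 2*(22/(-6))²) = 1/(1/1842 + 2*(22*(-⅙))²) = 1/(1/1842 + 2*(-11/3)²) = 1/(1/1842 + 2*(121/9)) = 1/(1/1842 + 242/9) = 1/(148591/5526) = 5526/148591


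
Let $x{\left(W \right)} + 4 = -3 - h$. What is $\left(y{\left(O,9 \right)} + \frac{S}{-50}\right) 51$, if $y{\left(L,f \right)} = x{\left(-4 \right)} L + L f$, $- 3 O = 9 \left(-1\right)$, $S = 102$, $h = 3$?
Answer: $- \frac{6426}{25} \approx -257.04$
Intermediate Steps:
$x{\left(W \right)} = -10$ ($x{\left(W \right)} = -4 - 6 = -10$)
$O = 3$ ($O = - \frac{9 \left(-1\right)}{3} = \left(- \frac{1}{3}\right) \left(-9\right) = 3$)
$y{\left(L,f \right)} = - 10 L + L f$
$\left(y{\left(O,9 \right)} + \frac{S}{-50}\right) 51 = \left(3 \left(-10 + 9\right) + \frac{102}{-50}\right) 51 = \left(3 \left(-1\right) + 102 \left(- \frac{1}{50}\right)\right) 51 = \left(-3 - \frac{51}{25}\right) 51 = \left(- \frac{126}{25}\right) 51 = - \frac{6426}{25}$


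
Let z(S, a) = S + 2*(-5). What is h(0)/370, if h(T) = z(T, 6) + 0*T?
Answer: -1/37 ≈ -0.027027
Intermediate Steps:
z(S, a) = -10 + S (z(S, a) = S - 10 = -10 + S)
h(T) = -10 + T (h(T) = (-10 + T) + 0*T = (-10 + T) + 0 = -10 + T)
h(0)/370 = (-10 + 0)/370 = -10*1/370 = -1/37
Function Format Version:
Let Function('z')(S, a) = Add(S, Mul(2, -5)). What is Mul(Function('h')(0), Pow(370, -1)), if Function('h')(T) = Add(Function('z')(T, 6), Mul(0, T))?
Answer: Rational(-1, 37) ≈ -0.027027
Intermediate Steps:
Function('z')(S, a) = Add(-10, S) (Function('z')(S, a) = Add(S, -10) = Add(-10, S))
Function('h')(T) = Add(-10, T) (Function('h')(T) = Add(Add(-10, T), Mul(0, T)) = Add(Add(-10, T), 0) = Add(-10, T))
Mul(Function('h')(0), Pow(370, -1)) = Mul(Add(-10, 0), Pow(370, -1)) = Mul(-10, Rational(1, 370)) = Rational(-1, 37)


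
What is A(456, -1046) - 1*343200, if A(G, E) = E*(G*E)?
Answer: 498573696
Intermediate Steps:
A(G, E) = G*E² (A(G, E) = E*(E*G) = G*E²)
A(456, -1046) - 1*343200 = 456*(-1046)² - 1*343200 = 456*1094116 - 343200 = 498916896 - 343200 = 498573696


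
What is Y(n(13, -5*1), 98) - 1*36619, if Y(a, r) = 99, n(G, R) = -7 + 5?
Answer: -36520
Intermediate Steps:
n(G, R) = -2
Y(n(13, -5*1), 98) - 1*36619 = 99 - 1*36619 = 99 - 36619 = -36520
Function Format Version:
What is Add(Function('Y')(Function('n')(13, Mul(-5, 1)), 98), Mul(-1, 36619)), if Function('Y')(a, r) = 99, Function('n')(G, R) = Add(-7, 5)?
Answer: -36520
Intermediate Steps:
Function('n')(G, R) = -2
Add(Function('Y')(Function('n')(13, Mul(-5, 1)), 98), Mul(-1, 36619)) = Add(99, Mul(-1, 36619)) = Add(99, -36619) = -36520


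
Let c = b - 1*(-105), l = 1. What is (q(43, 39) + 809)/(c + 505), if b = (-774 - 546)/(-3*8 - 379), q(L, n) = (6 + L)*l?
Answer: 172887/123575 ≈ 1.3990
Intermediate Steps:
q(L, n) = 6 + L (q(L, n) = (6 + L)*1 = 6 + L)
b = 1320/403 (b = -1320/(-24 - 379) = -1320/(-403) = -1320*(-1/403) = 1320/403 ≈ 3.2754)
c = 43635/403 (c = 1320/403 - 1*(-105) = 1320/403 + 105 = 43635/403 ≈ 108.28)
(q(43, 39) + 809)/(c + 505) = ((6 + 43) + 809)/(43635/403 + 505) = (49 + 809)/(247150/403) = 858*(403/247150) = 172887/123575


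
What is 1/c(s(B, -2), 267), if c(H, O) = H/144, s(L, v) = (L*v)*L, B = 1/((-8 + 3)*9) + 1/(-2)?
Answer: -583200/2209 ≈ -264.01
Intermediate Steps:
B = -47/90 (B = (⅑)/(-5) + 1*(-½) = -⅕*⅑ - ½ = -1/45 - ½ = -47/90 ≈ -0.52222)
s(L, v) = v*L²
c(H, O) = H/144 (c(H, O) = H*(1/144) = H/144)
1/c(s(B, -2), 267) = 1/((-2*(-47/90)²)/144) = 1/((-2*2209/8100)/144) = 1/((1/144)*(-2209/4050)) = 1/(-2209/583200) = -583200/2209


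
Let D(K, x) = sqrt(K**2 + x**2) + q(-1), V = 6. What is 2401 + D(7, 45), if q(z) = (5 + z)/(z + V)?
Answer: 12009/5 + sqrt(2074) ≈ 2447.3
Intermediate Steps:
q(z) = (5 + z)/(6 + z) (q(z) = (5 + z)/(z + 6) = (5 + z)/(6 + z))
D(K, x) = 4/5 + sqrt(K**2 + x**2) (D(K, x) = sqrt(K**2 + x**2) + (5 - 1)/(6 - 1) = sqrt(K**2 + x**2) + 4/5 = 4/5 + sqrt(K**2 + x**2))
2401 + D(7, 45) = 2401 + (4/5 + sqrt(7**2 + 45**2)) = 2401 + (4/5 + sqrt(49 + 2025)) = 2401 + (4/5 + sqrt(2074)) = 12009/5 + sqrt(2074)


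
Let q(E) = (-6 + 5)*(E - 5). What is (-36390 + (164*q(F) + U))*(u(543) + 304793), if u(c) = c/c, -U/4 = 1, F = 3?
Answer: -10992700404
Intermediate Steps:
q(E) = 5 - E (q(E) = -(-5 + E) = 5 - E)
U = -4 (U = -4*1 = -4)
u(c) = 1
(-36390 + (164*q(F) + U))*(u(543) + 304793) = (-36390 + (164*(5 - 1*3) - 4))*(1 + 304793) = (-36390 + (164*(5 - 3) - 4))*304794 = (-36390 + (164*2 - 4))*304794 = (-36390 + (328 - 4))*304794 = (-36390 + 324)*304794 = -36066*304794 = -10992700404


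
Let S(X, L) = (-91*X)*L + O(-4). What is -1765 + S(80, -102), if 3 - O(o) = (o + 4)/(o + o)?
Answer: 740798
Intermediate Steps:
O(o) = 3 - (4 + o)/(2*o) (O(o) = 3 - (o + 4)/(o + o) = 3 - (4 + o)/(2*o))
S(X, L) = 3 - 91*L*X (S(X, L) = (-91*X)*L + (5/2 - 2/(-4)) = -91*L*X + (5/2 - 2*(-¼)) = -91*L*X + (5/2 + ½) = -91*L*X + 3 = 3 - 91*L*X)
-1765 + S(80, -102) = -1765 + (3 - 91*(-102)*80) = -1765 + (3 + 742560) = -1765 + 742563 = 740798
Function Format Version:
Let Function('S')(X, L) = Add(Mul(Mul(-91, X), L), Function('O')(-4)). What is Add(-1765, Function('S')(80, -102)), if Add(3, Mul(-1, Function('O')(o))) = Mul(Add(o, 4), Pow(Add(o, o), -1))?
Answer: 740798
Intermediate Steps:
Function('O')(o) = Add(3, Mul(Rational(-1, 2), Pow(o, -1), Add(4, o))) (Function('O')(o) = Add(3, Mul(-1, Mul(Add(o, 4), Pow(Add(o, o), -1)))) = Add(3, Mul(-1, Mul(Add(4, o), Pow(Mul(2, o), -1)))) = Add(3, Mul(-1, Mul(Add(4, o), Mul(Rational(1, 2), Pow(o, -1))))) = Add(3, Mul(-1, Mul(Rational(1, 2), Pow(o, -1), Add(4, o)))) = Add(3, Mul(Rational(-1, 2), Pow(o, -1), Add(4, o))))
Function('S')(X, L) = Add(3, Mul(-91, L, X)) (Function('S')(X, L) = Add(Mul(Mul(-91, X), L), Add(Rational(5, 2), Mul(-2, Pow(-4, -1)))) = Add(Mul(-91, L, X), Add(Rational(5, 2), Mul(-2, Rational(-1, 4)))) = Add(Mul(-91, L, X), Add(Rational(5, 2), Rational(1, 2))) = Add(Mul(-91, L, X), 3) = Add(3, Mul(-91, L, X)))
Add(-1765, Function('S')(80, -102)) = Add(-1765, Add(3, Mul(-91, -102, 80))) = Add(-1765, Add(3, 742560)) = Add(-1765, 742563) = 740798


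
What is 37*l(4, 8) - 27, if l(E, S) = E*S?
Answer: 1157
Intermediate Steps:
37*l(4, 8) - 27 = 37*(4*8) - 27 = 37*32 - 27 = 1184 - 27 = 1157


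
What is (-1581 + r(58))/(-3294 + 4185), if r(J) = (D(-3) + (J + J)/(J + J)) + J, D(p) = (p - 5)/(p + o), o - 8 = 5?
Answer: -94/55 ≈ -1.7091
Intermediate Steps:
o = 13 (o = 8 + 5 = 13)
D(p) = (-5 + p)/(13 + p) (D(p) = (p - 5)/(p + 13) = (-5 + p)/(13 + p))
r(J) = ⅕ + J (r(J) = ((-5 - 3)/(13 - 3) + (J + J)/(J + J)) + J = (-8/10 + (2*J)/((2*J))) + J = ((⅒)*(-8) + (2*J)*(1/(2*J))) + J = (-⅘ + 1) + J = ⅕ + J)
(-1581 + r(58))/(-3294 + 4185) = (-1581 + (⅕ + 58))/(-3294 + 4185) = (-1581 + 291/5)/891 = -7614/5*1/891 = -94/55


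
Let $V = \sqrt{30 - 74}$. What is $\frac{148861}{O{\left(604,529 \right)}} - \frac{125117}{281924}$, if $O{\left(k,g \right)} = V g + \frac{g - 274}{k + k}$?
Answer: $- \frac{2235165023636357917}{5065588874422251844} - \frac{229826693205632 i \sqrt{11}}{17967923534081} \approx -0.44125 - 42.423 i$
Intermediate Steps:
$V = 2 i \sqrt{11}$ ($V = \sqrt{-44} = 2 i \sqrt{11} \approx 6.6332 i$)
$O{\left(k,g \right)} = \frac{-274 + g}{2 k} + 2 i g \sqrt{11}$ ($O{\left(k,g \right)} = 2 i \sqrt{11} g + \frac{g - 274}{k + k} = 2 i g \sqrt{11} + \frac{-274 + g}{2 k} = \frac{-274 + g}{2 k} + 2 i g \sqrt{11}$)
$\frac{148861}{O{\left(604,529 \right)}} - \frac{125117}{281924} = \frac{148861}{\frac{1}{2} \cdot \frac{1}{604} \left(-274 + 529 + 4 i 529 \cdot 604 \sqrt{11}\right)} - \frac{125117}{281924} = \frac{148861}{\frac{1}{2} \cdot \frac{1}{604} \left(-274 + 529 + 1278064 i \sqrt{11}\right)} - 125117 \cdot \frac{1}{281924} = \frac{148861}{\frac{1}{2} \cdot \frac{1}{604} \left(255 + 1278064 i \sqrt{11}\right)} - \frac{125117}{281924} = \frac{148861}{\frac{255}{1208} + 1058 i \sqrt{11}} - \frac{125117}{281924} = - \frac{125117}{281924} + \frac{148861}{\frac{255}{1208} + 1058 i \sqrt{11}}$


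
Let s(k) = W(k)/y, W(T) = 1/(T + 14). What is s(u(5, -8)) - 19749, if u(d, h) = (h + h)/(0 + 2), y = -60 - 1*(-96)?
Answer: -4265783/216 ≈ -19749.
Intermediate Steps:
y = 36 (y = -60 + 96 = 36)
u(d, h) = h (u(d, h) = (2*h)/2 = (2*h)*(1/2) = h)
W(T) = 1/(14 + T)
s(k) = 1/(36*(14 + k)) (s(k) = 1/((14 + k)*36) = (1/36)/(14 + k) = 1/(36*(14 + k)))
s(u(5, -8)) - 19749 = 1/(36*(14 - 8)) - 19749 = (1/36)/6 - 19749 = (1/36)*(1/6) - 19749 = 1/216 - 19749 = -4265783/216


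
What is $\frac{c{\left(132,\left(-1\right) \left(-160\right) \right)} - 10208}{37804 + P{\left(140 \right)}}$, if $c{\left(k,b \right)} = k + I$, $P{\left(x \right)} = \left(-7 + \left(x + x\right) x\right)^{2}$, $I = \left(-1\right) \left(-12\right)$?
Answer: $- \frac{10064}{1536129053} \approx -6.5515 \cdot 10^{-6}$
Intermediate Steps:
$I = 12$
$P{\left(x \right)} = \left(-7 + 2 x^{2}\right)^{2}$ ($P{\left(x \right)} = \left(-7 + 2 x x\right)^{2} = \left(-7 + 2 x^{2}\right)^{2}$)
$c{\left(k,b \right)} = 12 + k$ ($c{\left(k,b \right)} = k + 12 = 12 + k$)
$\frac{c{\left(132,\left(-1\right) \left(-160\right) \right)} - 10208}{37804 + P{\left(140 \right)}} = \frac{\left(12 + 132\right) - 10208}{37804 + \left(-7 + 2 \cdot 140^{2}\right)^{2}} = \frac{144 - 10208}{37804 + \left(-7 + 2 \cdot 19600\right)^{2}} = - \frac{10064}{37804 + \left(-7 + 39200\right)^{2}} = - \frac{10064}{37804 + 39193^{2}} = - \frac{10064}{37804 + 1536091249} = - \frac{10064}{1536129053}$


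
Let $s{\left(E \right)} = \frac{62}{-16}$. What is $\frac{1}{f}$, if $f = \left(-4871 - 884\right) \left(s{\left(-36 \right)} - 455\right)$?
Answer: $\frac{8}{21126605} \approx 3.7867 \cdot 10^{-7}$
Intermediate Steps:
$s{\left(E \right)} = - \frac{31}{8}$ ($s{\left(E \right)} = 62 \left(- \frac{1}{16}\right) = - \frac{31}{8}$)
$f = \frac{21126605}{8}$ ($f = \left(-4871 - 884\right) \left(- \frac{31}{8} - 455\right) = \left(-5755\right) \left(- \frac{3671}{8}\right) = \frac{21126605}{8} \approx 2.6408 \cdot 10^{6}$)
$\frac{1}{f} = \frac{1}{\frac{21126605}{8}} = \frac{8}{21126605}$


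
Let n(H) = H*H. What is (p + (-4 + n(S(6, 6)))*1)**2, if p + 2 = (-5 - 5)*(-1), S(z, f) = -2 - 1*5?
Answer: 2809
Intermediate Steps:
S(z, f) = -7 (S(z, f) = -2 - 5 = -7)
n(H) = H**2
p = 8 (p = -2 + (-5 - 5)*(-1) = -2 - 10*(-1) = -2 + 10 = 8)
(p + (-4 + n(S(6, 6)))*1)**2 = (8 + (-4 + (-7)**2)*1)**2 = (8 + (-4 + 49)*1)**2 = (8 + 45*1)**2 = (8 + 45)**2 = 53**2 = 2809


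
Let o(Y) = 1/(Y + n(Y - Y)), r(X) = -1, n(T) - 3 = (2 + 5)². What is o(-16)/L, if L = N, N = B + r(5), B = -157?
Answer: -1/5688 ≈ -0.00017581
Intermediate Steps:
n(T) = 52 (n(T) = 3 + (2 + 5)² = 3 + 7² = 3 + 49 = 52)
o(Y) = 1/(52 + Y) (o(Y) = 1/(Y + 52) = 1/(52 + Y))
N = -158 (N = -157 - 1 = -158)
L = -158
o(-16)/L = 1/((52 - 16)*(-158)) = -1/158/36 = (1/36)*(-1/158) = -1/5688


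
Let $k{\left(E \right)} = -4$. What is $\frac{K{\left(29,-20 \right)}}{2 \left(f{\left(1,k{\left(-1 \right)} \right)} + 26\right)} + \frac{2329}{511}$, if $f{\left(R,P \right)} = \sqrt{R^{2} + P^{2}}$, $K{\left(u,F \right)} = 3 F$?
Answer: $\frac{1136231}{336749} + \frac{30 \sqrt{17}}{659} \approx 3.5618$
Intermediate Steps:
$f{\left(R,P \right)} = \sqrt{P^{2} + R^{2}}$
$\frac{K{\left(29,-20 \right)}}{2 \left(f{\left(1,k{\left(-1 \right)} \right)} + 26\right)} + \frac{2329}{511} = \frac{3 \left(-20\right)}{2 \left(\sqrt{\left(-4\right)^{2} + 1^{2}} + 26\right)} + \frac{2329}{511} = - \frac{60}{2 \left(\sqrt{16 + 1} + 26\right)} + 2329 \cdot \frac{1}{511} = - \frac{60}{2 \left(\sqrt{17} + 26\right)} + \frac{2329}{511} = - \frac{60}{2 \left(26 + \sqrt{17}\right)} + \frac{2329}{511} = - \frac{60}{52 + 2 \sqrt{17}} + \frac{2329}{511} = \frac{2329}{511} - \frac{60}{52 + 2 \sqrt{17}}$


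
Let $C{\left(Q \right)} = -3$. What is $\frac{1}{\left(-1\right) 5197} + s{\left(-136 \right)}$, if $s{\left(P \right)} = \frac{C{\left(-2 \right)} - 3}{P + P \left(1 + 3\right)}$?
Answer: $\frac{15251}{1766980} \approx 0.0086311$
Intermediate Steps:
$s{\left(P \right)} = - \frac{6}{5 P}$ ($s{\left(P \right)} = \frac{-3 - 3}{P + P \left(1 + 3\right)} = - \frac{6}{P + P 4} = - \frac{6}{P + 4 P} = - \frac{6}{5 P}$)
$\frac{1}{\left(-1\right) 5197} + s{\left(-136 \right)} = \frac{1}{\left(-1\right) 5197} - \frac{6}{5 \left(-136\right)} = \frac{1}{-5197} - - \frac{3}{340} = - \frac{1}{5197} + \frac{3}{340} = \frac{15251}{1766980}$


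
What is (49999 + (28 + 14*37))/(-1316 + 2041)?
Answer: 10109/145 ≈ 69.717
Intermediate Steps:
(49999 + (28 + 14*37))/(-1316 + 2041) = (49999 + (28 + 518))/725 = (49999 + 546)*(1/725) = 50545*(1/725) = 10109/145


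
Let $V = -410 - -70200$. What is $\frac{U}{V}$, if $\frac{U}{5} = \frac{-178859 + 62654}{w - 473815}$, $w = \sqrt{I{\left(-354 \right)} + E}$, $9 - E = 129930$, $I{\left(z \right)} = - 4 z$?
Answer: $\frac{11011934415}{626716385069068} + \frac{23241 i \sqrt{128505}}{626716385069068} \approx 1.7571 \cdot 10^{-5} + 1.3294 \cdot 10^{-8} i$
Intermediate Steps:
$V = 69790$ ($V = -410 + 70200 = 69790$)
$E = -129921$ ($E = 9 - 129930 = -129921$)
$w = i \sqrt{128505}$ ($w = \sqrt{\left(-4\right) \left(-354\right) - 129921} = \sqrt{1416 - 129921} = \sqrt{-128505} = i \sqrt{128505} \approx 358.48 i$)
$U = - \frac{581025}{-473815 + i \sqrt{128505}}$ ($U = 5 \frac{-178859 + 62654}{i \sqrt{128505} - 473815} = 5 \left(- \frac{116205}{-473815 + i \sqrt{128505}}\right) = - \frac{581025}{-473815 + i \sqrt{128505}} \approx 1.2263 + 0.00092776 i$)
$\frac{U}{V} = \frac{\frac{55059672075}{44900156546} + \frac{116205 i \sqrt{128505}}{44900156546}}{69790} = \left(\frac{55059672075}{44900156546} + \frac{116205 i \sqrt{128505}}{44900156546}\right) \frac{1}{69790} = \frac{11011934415}{626716385069068} + \frac{23241 i \sqrt{128505}}{626716385069068}$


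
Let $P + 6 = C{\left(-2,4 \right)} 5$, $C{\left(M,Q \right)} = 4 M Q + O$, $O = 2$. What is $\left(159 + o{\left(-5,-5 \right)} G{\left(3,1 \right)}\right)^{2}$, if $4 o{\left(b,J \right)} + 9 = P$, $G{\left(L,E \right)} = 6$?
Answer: $\frac{31329}{4} \approx 7832.3$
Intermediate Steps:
$C{\left(M,Q \right)} = 2 + 4 M Q$ ($C{\left(M,Q \right)} = 4 M Q + 2 = 2 + 4 M Q$)
$P = -156$ ($P = -6 + \left(2 + 4 \left(-2\right) 4\right) 5 = -6 + \left(2 - 32\right) 5 = -6 - 150 = -156$)
$o{\left(b,J \right)} = - \frac{165}{4}$ ($o{\left(b,J \right)} = - \frac{9}{4} + \frac{1}{4} \left(-156\right) = - \frac{9}{4} - 39 = - \frac{165}{4}$)
$\left(159 + o{\left(-5,-5 \right)} G{\left(3,1 \right)}\right)^{2} = \left(159 - \frac{495}{2}\right)^{2} = \left(- \frac{177}{2}\right)^{2} = \frac{31329}{4}$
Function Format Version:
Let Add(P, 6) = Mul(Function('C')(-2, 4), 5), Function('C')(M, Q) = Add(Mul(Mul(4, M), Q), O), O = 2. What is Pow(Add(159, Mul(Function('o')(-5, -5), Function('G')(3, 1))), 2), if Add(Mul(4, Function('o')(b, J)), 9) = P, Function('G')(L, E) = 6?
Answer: Rational(31329, 4) ≈ 7832.3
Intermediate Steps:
Function('C')(M, Q) = Add(2, Mul(4, M, Q)) (Function('C')(M, Q) = Add(Mul(Mul(4, M), Q), 2) = Add(Mul(4, M, Q), 2) = Add(2, Mul(4, M, Q)))
P = -156 (P = Add(-6, Mul(Add(2, Mul(4, -2, 4)), 5)) = Add(-6, Mul(Add(2, -32), 5)) = Add(-6, Mul(-30, 5)) = Add(-6, -150) = -156)
Function('o')(b, J) = Rational(-165, 4) (Function('o')(b, J) = Add(Rational(-9, 4), Mul(Rational(1, 4), -156)) = Add(Rational(-9, 4), -39) = Rational(-165, 4))
Pow(Add(159, Mul(Function('o')(-5, -5), Function('G')(3, 1))), 2) = Pow(Add(159, Mul(Rational(-165, 4), 6)), 2) = Pow(Add(159, Rational(-495, 2)), 2) = Pow(Rational(-177, 2), 2) = Rational(31329, 4)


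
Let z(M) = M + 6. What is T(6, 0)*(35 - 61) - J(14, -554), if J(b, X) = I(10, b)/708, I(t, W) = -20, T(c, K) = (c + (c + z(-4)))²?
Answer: -901987/177 ≈ -5096.0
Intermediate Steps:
z(M) = 6 + M
T(c, K) = (2 + 2*c)² (T(c, K) = (c + (c + (6 - 4)))² = (c + (c + 2))² = (c + (2 + c))² = (2 + 2*c)²)
J(b, X) = -5/177 (J(b, X) = -20/708 = -20*1/708 = -5/177)
T(6, 0)*(35 - 61) - J(14, -554) = (4*(1 + 6)²)*(35 - 61) - 1*(-5/177) = (4*7²)*(-26) + 5/177 = (4*49)*(-26) + 5/177 = 196*(-26) + 5/177 = -5096 + 5/177 = -901987/177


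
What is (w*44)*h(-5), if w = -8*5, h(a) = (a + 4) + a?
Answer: 10560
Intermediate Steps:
h(a) = 4 + 2*a (h(a) = (4 + a) + a = 4 + 2*a)
w = -40
(w*44)*h(-5) = (-40*44)*(4 + 2*(-5)) = -1760*(4 - 10) = -1760*(-6) = 10560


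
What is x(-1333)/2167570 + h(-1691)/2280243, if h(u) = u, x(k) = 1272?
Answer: -382445887/2471293159755 ≈ -0.00015476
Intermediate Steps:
x(-1333)/2167570 + h(-1691)/2280243 = 1272/2167570 - 1691/2280243 = 1272*(1/2167570) - 1691*1/2280243 = 636/1083785 - 1691/2280243 = -382445887/2471293159755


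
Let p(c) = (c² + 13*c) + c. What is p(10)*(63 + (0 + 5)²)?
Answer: 21120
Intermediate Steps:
p(c) = c² + 14*c
p(10)*(63 + (0 + 5)²) = (10*(14 + 10))*(63 + (0 + 5)²) = (10*24)*(63 + 5²) = 240*(63 + 25) = 240*88 = 21120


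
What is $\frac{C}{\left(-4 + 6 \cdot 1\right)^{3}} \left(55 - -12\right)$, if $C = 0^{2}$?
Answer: $0$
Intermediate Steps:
$C = 0$
$\frac{C}{\left(-4 + 6 \cdot 1\right)^{3}} \left(55 - -12\right) = \frac{0}{\left(-4 + 6 \cdot 1\right)^{3}} \left(55 - -12\right) = \frac{0}{\left(-4 + 6\right)^{3}} \left(55 + 12\right) = \frac{0}{2^{3}} \cdot 67 = \frac{0}{8} \cdot 67 = 0 \cdot \frac{1}{8} \cdot 67 = 0 \cdot 67 = 0$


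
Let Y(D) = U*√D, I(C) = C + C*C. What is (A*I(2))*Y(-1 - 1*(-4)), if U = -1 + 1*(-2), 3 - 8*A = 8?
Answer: 45*√3/4 ≈ 19.486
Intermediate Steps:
A = -5/8 (A = 3/8 - ⅛*8 = 3/8 - 1 = -5/8 ≈ -0.62500)
U = -3 (U = -1 - 2 = -3)
I(C) = C + C²
Y(D) = -3*√D
(A*I(2))*Y(-1 - 1*(-4)) = (-5*(1 + 2)/4)*(-3*√(-1 - 1*(-4))) = (-5*3/4)*(-3*√(-1 + 4)) = (-5/8*6)*(-3*√3) = -(-45)*√3/4 = 45*√3/4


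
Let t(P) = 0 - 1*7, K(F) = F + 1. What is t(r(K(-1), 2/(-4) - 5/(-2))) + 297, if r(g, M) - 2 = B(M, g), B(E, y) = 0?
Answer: 290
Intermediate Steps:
K(F) = 1 + F
r(g, M) = 2 (r(g, M) = 2 + 0 = 2)
t(P) = -7 (t(P) = 0 - 7 = -7)
t(r(K(-1), 2/(-4) - 5/(-2))) + 297 = -7 + 297 = 290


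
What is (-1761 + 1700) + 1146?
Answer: 1085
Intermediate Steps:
(-1761 + 1700) + 1146 = -61 + 1146 = 1085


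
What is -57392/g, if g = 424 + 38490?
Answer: -28696/19457 ≈ -1.4748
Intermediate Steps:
g = 38914
-57392/g = -57392/38914 = -57392*1/38914 = -28696/19457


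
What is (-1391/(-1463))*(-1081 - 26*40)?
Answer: -421473/209 ≈ -2016.6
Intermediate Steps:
(-1391/(-1463))*(-1081 - 26*40) = (-1391*(-1/1463))*(-1081 - 1040) = (1391/1463)*(-2121) = -421473/209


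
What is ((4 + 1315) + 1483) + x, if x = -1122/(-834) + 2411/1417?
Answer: 552490434/196963 ≈ 2805.0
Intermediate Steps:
x = 600108/196963 (x = -1122*(-1/834) + 2411*(1/1417) = 187/139 + 2411/1417 = 600108/196963 ≈ 3.0468)
((4 + 1315) + 1483) + x = ((4 + 1315) + 1483) + 600108/196963 = (1319 + 1483) + 600108/196963 = 2802 + 600108/196963 = 552490434/196963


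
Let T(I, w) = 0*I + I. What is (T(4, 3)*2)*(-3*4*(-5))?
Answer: 480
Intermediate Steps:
T(I, w) = I (T(I, w) = 0 + I = I)
(T(4, 3)*2)*(-3*4*(-5)) = (4*2)*(-3*4*(-5)) = 8*(-12*(-5)) = 8*60 = 480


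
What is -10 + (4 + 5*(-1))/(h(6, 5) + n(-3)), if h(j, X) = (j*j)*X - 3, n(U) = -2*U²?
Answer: -1591/159 ≈ -10.006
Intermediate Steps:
h(j, X) = -3 + X*j² (h(j, X) = j²*X - 3 = X*j² - 3 = -3 + X*j²)
-10 + (4 + 5*(-1))/(h(6, 5) + n(-3)) = -10 + (4 + 5*(-1))/((-3 + 5*6²) - 2*(-3)²) = -10 + (4 - 5)/((-3 + 5*36) - 2*9) = -10 - 1/((-3 + 180) - 18) = -10 - 1/(177 - 18) = -10 - 1/159 = -1591/159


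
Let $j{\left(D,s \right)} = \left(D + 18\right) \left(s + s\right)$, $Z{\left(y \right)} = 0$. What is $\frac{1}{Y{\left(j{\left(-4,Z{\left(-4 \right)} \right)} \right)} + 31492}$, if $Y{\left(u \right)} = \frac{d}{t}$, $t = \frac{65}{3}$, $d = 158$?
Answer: $\frac{65}{2047454} \approx 3.1747 \cdot 10^{-5}$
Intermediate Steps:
$t = \frac{65}{3}$ ($t = 65 \cdot \frac{1}{3} = \frac{65}{3} \approx 21.667$)
$j{\left(D,s \right)} = 2 s \left(18 + D\right)$ ($j{\left(D,s \right)} = \left(18 + D\right) 2 s = 2 s \left(18 + D\right)$)
$Y{\left(u \right)} = \frac{474}{65}$ ($Y{\left(u \right)} = \frac{158}{\frac{65}{3}} = 158 \cdot \frac{3}{65} = \frac{474}{65}$)
$\frac{1}{Y{\left(j{\left(-4,Z{\left(-4 \right)} \right)} \right)} + 31492} = \frac{1}{\frac{474}{65} + 31492} = \frac{1}{\frac{2047454}{65}} = \frac{65}{2047454}$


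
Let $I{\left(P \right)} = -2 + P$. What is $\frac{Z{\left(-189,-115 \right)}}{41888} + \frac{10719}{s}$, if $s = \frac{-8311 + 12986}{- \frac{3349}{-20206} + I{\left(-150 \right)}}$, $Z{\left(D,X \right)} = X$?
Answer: $- \frac{3683204530589}{10579861600} \approx -348.13$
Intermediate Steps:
$s = - \frac{94463050}{3067963}$ ($s = \frac{-8311 + 12986}{- \frac{3349}{-20206} - 152} = \frac{4675}{\left(-3349\right) \left(- \frac{1}{20206}\right) - 152} = \frac{4675}{\frac{3349}{20206} - 152} = \frac{4675}{- \frac{3067963}{20206}} = 4675 \left(- \frac{20206}{3067963}\right) = - \frac{94463050}{3067963} \approx -30.79$)
$\frac{Z{\left(-189,-115 \right)}}{41888} + \frac{10719}{s} = - \frac{115}{41888} + \frac{10719}{- \frac{94463050}{3067963}} = \left(-115\right) \frac{1}{41888} + 10719 \left(- \frac{3067963}{94463050}\right) = - \frac{115}{41888} - \frac{32885495397}{94463050} = - \frac{3683204530589}{10579861600}$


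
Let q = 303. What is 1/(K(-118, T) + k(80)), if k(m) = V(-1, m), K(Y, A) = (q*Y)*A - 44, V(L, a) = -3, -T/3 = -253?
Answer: -1/27137333 ≈ -3.6850e-8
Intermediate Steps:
T = 759 (T = -3*(-253) = 759)
K(Y, A) = -44 + 303*A*Y (K(Y, A) = (303*Y)*A - 44 = 303*A*Y - 44 = -44 + 303*A*Y)
k(m) = -3
1/(K(-118, T) + k(80)) = 1/((-44 + 303*759*(-118)) - 3) = 1/((-44 - 27137286) - 3) = 1/(-27137330 - 3) = 1/(-27137333) = -1/27137333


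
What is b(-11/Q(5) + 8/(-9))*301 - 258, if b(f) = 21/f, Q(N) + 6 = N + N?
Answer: -261354/131 ≈ -1995.1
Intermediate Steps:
Q(N) = -6 + 2*N (Q(N) = -6 + (N + N) = -6 + 2*N)
b(-11/Q(5) + 8/(-9))*301 - 258 = (21/(-11/(-6 + 2*5) + 8/(-9)))*301 - 258 = (21/(-11/(-6 + 10) + 8*(-⅑)))*301 - 258 = (21/(-11/4 - 8/9))*301 - 258 = (21/(-131/36))*301 - 258 = (21*(-36/131))*301 - 258 = -756/131*301 - 258 = -227556/131 - 258 = -261354/131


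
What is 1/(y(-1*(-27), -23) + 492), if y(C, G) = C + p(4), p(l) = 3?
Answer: 1/522 ≈ 0.0019157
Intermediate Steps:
y(C, G) = 3 + C (y(C, G) = C + 3 = 3 + C)
1/(y(-1*(-27), -23) + 492) = 1/((3 - 1*(-27)) + 492) = 1/((3 + 27) + 492) = 1/(30 + 492) = 1/522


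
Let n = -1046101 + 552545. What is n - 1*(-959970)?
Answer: 466414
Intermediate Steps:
n = -493556
n - 1*(-959970) = -493556 - 1*(-959970) = -493556 + 959970 = 466414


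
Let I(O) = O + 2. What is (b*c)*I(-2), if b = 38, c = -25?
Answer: 0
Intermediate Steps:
I(O) = 2 + O
(b*c)*I(-2) = (38*(-25))*(2 - 2) = -950*0 = 0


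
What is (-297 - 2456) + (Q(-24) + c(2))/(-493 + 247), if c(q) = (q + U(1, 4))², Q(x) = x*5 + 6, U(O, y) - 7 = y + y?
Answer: -677413/246 ≈ -2753.7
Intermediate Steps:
U(O, y) = 7 + 2*y (U(O, y) = 7 + (y + y) = 7 + 2*y)
Q(x) = 6 + 5*x (Q(x) = 5*x + 6 = 6 + 5*x)
c(q) = (15 + q)² (c(q) = (q + (7 + 2*4))² = (q + (7 + 8))² = (q + 15)² = (15 + q)²)
(-297 - 2456) + (Q(-24) + c(2))/(-493 + 247) = (-297 - 2456) + ((6 + 5*(-24)) + (15 + 2)²)/(-493 + 247) = -2753 + ((6 - 120) + 17²)/(-246) = -2753 + (-114 + 289)*(-1/246) = -2753 + 175*(-1/246) = -2753 - 175/246 = -677413/246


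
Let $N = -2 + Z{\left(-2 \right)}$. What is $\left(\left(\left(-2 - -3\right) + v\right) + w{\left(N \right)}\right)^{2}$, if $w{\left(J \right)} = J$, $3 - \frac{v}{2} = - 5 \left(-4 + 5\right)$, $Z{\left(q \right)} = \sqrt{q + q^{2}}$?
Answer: $\left(15 + \sqrt{2}\right)^{2} \approx 269.43$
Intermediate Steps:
$v = 16$ ($v = 6 - 2 \left(- 5 \left(-4 + 5\right)\right) = 6 - 2 \left(\left(-5\right) 1\right) = 6 - -10 = 6 + 10 = 16$)
$N = -2 + \sqrt{2}$ ($N = -2 + \sqrt{- 2 \left(1 - 2\right)} = -2 + \sqrt{\left(-2\right) \left(-1\right)} = -2 + \sqrt{2} \approx -0.58579$)
$\left(\left(\left(-2 - -3\right) + v\right) + w{\left(N \right)}\right)^{2} = \left(\left(\left(-2 - -3\right) + 16\right) - \left(2 - \sqrt{2}\right)\right)^{2} = \left(\left(\left(-2 + 3\right) + 16\right) - \left(2 - \sqrt{2}\right)\right)^{2} = \left(\left(1 + 16\right) - \left(2 - \sqrt{2}\right)\right)^{2} = \left(17 - \left(2 - \sqrt{2}\right)\right)^{2} = \left(15 + \sqrt{2}\right)^{2}$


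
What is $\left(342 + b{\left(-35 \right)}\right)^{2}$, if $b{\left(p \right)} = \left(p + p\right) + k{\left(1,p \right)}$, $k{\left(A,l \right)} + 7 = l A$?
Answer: $52900$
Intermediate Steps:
$k{\left(A,l \right)} = -7 + A l$ ($k{\left(A,l \right)} = -7 + l A = -7 + A l$)
$b{\left(p \right)} = -7 + 3 p$ ($b{\left(p \right)} = \left(p + p\right) + \left(-7 + 1 p\right) = 2 p + \left(-7 + p\right) = -7 + 3 p$)
$\left(342 + b{\left(-35 \right)}\right)^{2} = \left(342 + \left(-7 + 3 \left(-35\right)\right)\right)^{2} = \left(342 - 112\right)^{2} = 230^{2} = 52900$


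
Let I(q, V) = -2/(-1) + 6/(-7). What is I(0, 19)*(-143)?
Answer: -1144/7 ≈ -163.43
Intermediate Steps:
I(q, V) = 8/7 (I(q, V) = -2*(-1) + 6*(-1/7) = 2 - 6/7 = 8/7)
I(0, 19)*(-143) = (8/7)*(-143) = -1144/7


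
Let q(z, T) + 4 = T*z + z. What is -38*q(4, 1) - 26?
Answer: -178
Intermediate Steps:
q(z, T) = -4 + z + T*z (q(z, T) = -4 + (T*z + z) = -4 + (z + T*z) = -4 + z + T*z)
-38*q(4, 1) - 26 = -38*(-4 + 4 + 1*4) - 26 = -38*(-4 + 4 + 4) - 26 = -38*4 - 26 = -152 - 26 = -178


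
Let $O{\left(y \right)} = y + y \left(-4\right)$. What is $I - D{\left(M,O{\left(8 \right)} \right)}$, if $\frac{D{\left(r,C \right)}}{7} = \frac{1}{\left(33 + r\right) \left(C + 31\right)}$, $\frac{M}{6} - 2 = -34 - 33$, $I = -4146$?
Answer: $- \frac{1480121}{357} \approx -4146.0$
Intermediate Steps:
$O{\left(y \right)} = - 3 y$ ($O{\left(y \right)} = y - 4 y = - 3 y$)
$M = -390$ ($M = 12 + 6 \left(-34 - 33\right) = 12 + 6 \left(-67\right) = 12 - 402 = -390$)
$D{\left(r,C \right)} = \frac{7}{\left(31 + C\right) \left(33 + r\right)}$ ($D{\left(r,C \right)} = \frac{7}{\left(33 + r\right) \left(C + 31\right)} = \frac{7}{\left(33 + r\right) \left(31 + C\right)} = \frac{7}{\left(31 + C\right) \left(33 + r\right)}$)
$I - D{\left(M,O{\left(8 \right)} \right)} = -4146 - \frac{7}{1023 + 31 \left(-390\right) + 33 \left(\left(-3\right) 8\right) + \left(-3\right) 8 \left(-390\right)} = -4146 - \frac{7}{1023 - 12090 + 33 \left(-24\right) - -9360} = -4146 - \frac{7}{1023 - 12090 - 792 + 9360} = -4146 - \frac{7}{-2499} = -4146 - 7 \left(- \frac{1}{2499}\right) = -4146 - - \frac{1}{357} = -4146 + \frac{1}{357} = - \frac{1480121}{357}$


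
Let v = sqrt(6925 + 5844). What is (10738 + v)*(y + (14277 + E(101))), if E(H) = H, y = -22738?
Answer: -90714360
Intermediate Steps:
v = 113 (v = sqrt(12769) = 113)
(10738 + v)*(y + (14277 + E(101))) = (10738 + 113)*(-22738 + (14277 + 101)) = 10851*(-22738 + 14378) = 10851*(-8360) = -90714360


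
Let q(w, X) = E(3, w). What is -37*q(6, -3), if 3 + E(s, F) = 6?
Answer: -111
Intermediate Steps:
E(s, F) = 3 (E(s, F) = -3 + 6 = 3)
q(w, X) = 3
-37*q(6, -3) = -37*3 = -111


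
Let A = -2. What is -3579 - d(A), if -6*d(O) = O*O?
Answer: -10735/3 ≈ -3578.3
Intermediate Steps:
d(O) = -O²/6 (d(O) = -O*O/6 = -O²/6)
-3579 - d(A) = -3579 - (-1)*(-2)²/6 = -3579 - (-1)*4/6 = -3579 - 1*(-⅔) = -3579 + ⅔ = -10735/3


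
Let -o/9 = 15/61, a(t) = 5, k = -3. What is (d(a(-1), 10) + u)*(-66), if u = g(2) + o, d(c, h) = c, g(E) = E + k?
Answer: -7194/61 ≈ -117.93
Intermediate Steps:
g(E) = -3 + E (g(E) = E - 3 = -3 + E)
o = -135/61 ≈ -2.2131
u = -196/61 (u = (-3 + 2) - 135/61 = -1 - 135/61 = -196/61 ≈ -3.2131)
(d(a(-1), 10) + u)*(-66) = (5 - 196/61)*(-66) = (109/61)*(-66) = -7194/61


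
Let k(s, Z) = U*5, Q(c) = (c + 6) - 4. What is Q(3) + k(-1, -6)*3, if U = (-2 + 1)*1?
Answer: -10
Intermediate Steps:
U = -1 (U = -1*1 = -1)
Q(c) = 2 + c (Q(c) = (6 + c) - 4 = 2 + c)
k(s, Z) = -5 (k(s, Z) = -1*5 = -5)
Q(3) + k(-1, -6)*3 = (2 + 3) - 5*3 = 5 - 15 = -10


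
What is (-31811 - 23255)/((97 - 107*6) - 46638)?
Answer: 55066/47183 ≈ 1.1671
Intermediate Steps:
(-31811 - 23255)/((97 - 107*6) - 46638) = -55066/((97 - 642) - 46638) = -55066/(-545 - 46638) = -55066/(-47183) = -55066*(-1/47183) = 55066/47183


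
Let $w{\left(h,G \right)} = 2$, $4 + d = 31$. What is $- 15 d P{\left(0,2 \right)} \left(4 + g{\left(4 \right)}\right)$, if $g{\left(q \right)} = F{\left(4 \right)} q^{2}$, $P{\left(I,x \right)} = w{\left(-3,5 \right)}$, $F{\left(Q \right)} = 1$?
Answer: $-16200$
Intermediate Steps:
$d = 27$ ($d = -4 + 31 = 27$)
$P{\left(I,x \right)} = 2$
$g{\left(q \right)} = q^{2}$ ($g{\left(q \right)} = 1 q^{2} = q^{2}$)
$- 15 d P{\left(0,2 \right)} \left(4 + g{\left(4 \right)}\right) = \left(-15\right) 27 \cdot 2 \left(4 + 4^{2}\right) = - 405 \cdot 2 \left(4 + 16\right) = - 405 \cdot 2 \cdot 20 = \left(-405\right) 40 = -16200$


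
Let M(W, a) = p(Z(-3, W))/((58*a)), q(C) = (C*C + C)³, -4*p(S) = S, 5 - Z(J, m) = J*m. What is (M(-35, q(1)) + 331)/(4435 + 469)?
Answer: 153609/2275456 ≈ 0.067507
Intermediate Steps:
Z(J, m) = 5 - J*m
p(S) = -S/4
q(C) = (C + C²)³ (q(C) = (C² + C)³ = (C + C²)³)
M(W, a) = (-5/4 - 3*W/4)/(58*a) (M(W, a) = (-(5 - 1*(-3)*W)/4)/((58*a)) = (-(5 + 3*W)/4)*(1/(58*a)) = (-5/4 - 3*W/4)*(1/(58*a)) = (-5/4 - 3*W/4)/(58*a))
(M(-35, q(1)) + 331)/(4435 + 469) = ((-5 - 3*(-35))/(232*((1³*(1 + 1)³))) + 331)/(4435 + 469) = ((-5 + 105)/(232*((1*2³))) + 331)/4904 = ((1/232)*100/(1*8) + 331)*(1/4904) = ((1/232)*100/8 + 331)*(1/4904) = ((1/232)*(⅛)*100 + 331)*(1/4904) = (25/464 + 331)*(1/4904) = (153609/464)*(1/4904) = 153609/2275456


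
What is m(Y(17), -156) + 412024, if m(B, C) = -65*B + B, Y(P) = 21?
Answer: 410680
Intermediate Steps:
m(B, C) = -64*B
m(Y(17), -156) + 412024 = -64*21 + 412024 = -1344 + 412024 = 410680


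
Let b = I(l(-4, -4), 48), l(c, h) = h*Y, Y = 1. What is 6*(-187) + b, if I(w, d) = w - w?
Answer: -1122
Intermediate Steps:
l(c, h) = h (l(c, h) = h*1 = h)
I(w, d) = 0
b = 0
6*(-187) + b = 6*(-187) + 0 = -1122 + 0 = -1122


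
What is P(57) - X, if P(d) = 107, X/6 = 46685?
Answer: -280003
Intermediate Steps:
X = 280110 (X = 6*46685 = 280110)
P(57) - X = 107 - 1*280110 = 107 - 280110 = -280003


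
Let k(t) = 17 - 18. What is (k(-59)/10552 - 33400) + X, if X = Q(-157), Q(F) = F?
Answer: -354093465/10552 ≈ -33557.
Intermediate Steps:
X = -157
k(t) = -1
(k(-59)/10552 - 33400) + X = (-1/10552 - 33400) - 157 = -352436801/10552 - 157 = -354093465/10552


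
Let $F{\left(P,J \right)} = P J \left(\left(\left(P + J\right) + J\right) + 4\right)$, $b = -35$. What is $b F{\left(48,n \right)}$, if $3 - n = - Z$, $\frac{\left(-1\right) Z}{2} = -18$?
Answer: $-8517600$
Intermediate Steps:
$Z = 36$ ($Z = \left(-2\right) \left(-18\right) = 36$)
$n = 39$ ($n = 3 - \left(-1\right) 36 = 3 - -36 = 3 + 36 = 39$)
$F{\left(P,J \right)} = J P \left(4 + P + 2 J\right)$ ($F{\left(P,J \right)} = J P \left(\left(\left(J + P\right) + J\right) + 4\right) = J P \left(\left(P + 2 J\right) + 4\right) = J P \left(4 + P + 2 J\right)$)
$b F{\left(48,n \right)} = - 35 \cdot 39 \cdot 48 \left(4 + 48 + 2 \cdot 39\right) = - 35 \cdot 39 \cdot 48 \left(4 + 48 + 78\right) = - 35 \cdot 39 \cdot 48 \cdot 130 = \left(-35\right) 243360 = -8517600$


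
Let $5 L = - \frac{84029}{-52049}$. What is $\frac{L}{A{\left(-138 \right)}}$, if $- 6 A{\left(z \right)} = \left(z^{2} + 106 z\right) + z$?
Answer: $- \frac{84029}{185554685} \approx -0.00045285$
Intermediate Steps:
$A{\left(z \right)} = - \frac{107 z}{6} - \frac{z^{2}}{6}$ ($A{\left(z \right)} = - \frac{\left(z^{2} + 106 z\right) + z}{6} = - \frac{z^{2} + 107 z}{6} = - \frac{107 z}{6} - \frac{z^{2}}{6}$)
$L = \frac{84029}{260245}$ ($L = \frac{\left(-84029\right) \frac{1}{-52049}}{5} = \frac{\left(-84029\right) \left(- \frac{1}{52049}\right)}{5} = \frac{1}{5} \cdot \frac{84029}{52049} = \frac{84029}{260245} \approx 0.32288$)
$\frac{L}{A{\left(-138 \right)}} = \frac{84029}{260245 \left(\left(- \frac{1}{6}\right) \left(-138\right) \left(107 - 138\right)\right)} = \frac{84029}{260245 \left(\left(- \frac{1}{6}\right) \left(-138\right) \left(-31\right)\right)} = \frac{84029}{260245 \left(-713\right)} = \frac{84029}{260245} \left(- \frac{1}{713}\right) = - \frac{84029}{185554685}$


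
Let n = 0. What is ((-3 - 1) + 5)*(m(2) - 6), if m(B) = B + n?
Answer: -4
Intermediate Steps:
m(B) = B (m(B) = B + 0 = B)
((-3 - 1) + 5)*(m(2) - 6) = ((-3 - 1) + 5)*(2 - 6) = (-4 + 5)*(-4) = 1*(-4) = -4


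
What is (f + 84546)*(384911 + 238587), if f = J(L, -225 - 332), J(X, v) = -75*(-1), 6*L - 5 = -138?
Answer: 52761024258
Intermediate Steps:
L = -133/6 (L = 5/6 + (1/6)*(-138) = 5/6 - 23 = -133/6 ≈ -22.167)
J(X, v) = 75
f = 75
(f + 84546)*(384911 + 238587) = (75 + 84546)*(384911 + 238587) = 84621*623498 = 52761024258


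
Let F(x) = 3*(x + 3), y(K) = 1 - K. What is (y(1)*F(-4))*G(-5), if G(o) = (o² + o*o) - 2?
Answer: 0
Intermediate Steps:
G(o) = -2 + 2*o² (G(o) = (o² + o²) - 2 = 2*o² - 2 = -2 + 2*o²)
F(x) = 9 + 3*x (F(x) = 3*(3 + x) = 9 + 3*x)
(y(1)*F(-4))*G(-5) = ((1 - 1*1)*(9 + 3*(-4)))*(-2 + 2*(-5)²) = ((1 - 1)*(9 - 12))*(-2 + 2*25) = (0*(-3))*(-2 + 50) = 0*48 = 0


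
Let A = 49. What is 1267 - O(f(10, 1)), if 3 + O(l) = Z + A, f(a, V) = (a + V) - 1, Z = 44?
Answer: 1177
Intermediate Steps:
f(a, V) = -1 + V + a (f(a, V) = (V + a) - 1 = -1 + V + a)
O(l) = 90 (O(l) = -3 + (44 + 49) = -3 + 93 = 90)
1267 - O(f(10, 1)) = 1267 - 1*90 = 1267 - 90 = 1177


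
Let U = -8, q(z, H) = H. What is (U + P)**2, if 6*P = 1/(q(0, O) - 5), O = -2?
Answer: 113569/1764 ≈ 64.381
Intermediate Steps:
P = -1/42 (P = 1/(6*(-2 - 5)) = (1/6)/(-7) = (1/6)*(-1/7) = -1/42 ≈ -0.023810)
(U + P)**2 = (-8 - 1/42)**2 = (-337/42)**2 = 113569/1764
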